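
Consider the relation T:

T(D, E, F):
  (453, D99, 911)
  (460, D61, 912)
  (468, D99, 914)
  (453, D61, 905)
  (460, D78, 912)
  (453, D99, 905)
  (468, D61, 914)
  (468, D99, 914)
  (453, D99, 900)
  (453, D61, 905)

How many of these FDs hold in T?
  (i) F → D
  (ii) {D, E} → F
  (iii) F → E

(i) F → D: every LHS value maps to a single RHS value — holds.
(ii) {D, E} → F: (D=453, E=D99): 3 rows → F takes values {911, 905, 900} — violation — fails.
(iii) F → E: F=912: 2 rows → E takes values {D61, D78} — violation; F=914: 3 rows → E takes values {D99, D61} — violation; F=905: 3 rows → E takes values {D61, D99} — violation — fails.
1 of the 3 dependencies holds.

1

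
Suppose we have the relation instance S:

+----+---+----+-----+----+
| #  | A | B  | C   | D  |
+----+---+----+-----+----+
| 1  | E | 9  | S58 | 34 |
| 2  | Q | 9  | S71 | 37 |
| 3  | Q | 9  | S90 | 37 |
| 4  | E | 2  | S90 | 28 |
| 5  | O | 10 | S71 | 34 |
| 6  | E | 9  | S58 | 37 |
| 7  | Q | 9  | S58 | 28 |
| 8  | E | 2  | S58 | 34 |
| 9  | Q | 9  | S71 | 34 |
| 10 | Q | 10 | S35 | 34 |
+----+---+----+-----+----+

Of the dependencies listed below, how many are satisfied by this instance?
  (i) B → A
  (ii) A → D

(i) B → A: B=9: rows 1, 2, 3, 6, 7, 9 → A takes values {E, Q} — violation; B=10: rows 5, 10 → A takes values {O, Q} — violation — fails.
(ii) A → D: A=E: rows 1, 4, 6, 8 → D takes values {34, 28, 37} — violation; A=Q: rows 2, 3, 7, 9, 10 → D takes values {37, 28, 34} — violation — fails.
None of the 2 dependencies hold.

0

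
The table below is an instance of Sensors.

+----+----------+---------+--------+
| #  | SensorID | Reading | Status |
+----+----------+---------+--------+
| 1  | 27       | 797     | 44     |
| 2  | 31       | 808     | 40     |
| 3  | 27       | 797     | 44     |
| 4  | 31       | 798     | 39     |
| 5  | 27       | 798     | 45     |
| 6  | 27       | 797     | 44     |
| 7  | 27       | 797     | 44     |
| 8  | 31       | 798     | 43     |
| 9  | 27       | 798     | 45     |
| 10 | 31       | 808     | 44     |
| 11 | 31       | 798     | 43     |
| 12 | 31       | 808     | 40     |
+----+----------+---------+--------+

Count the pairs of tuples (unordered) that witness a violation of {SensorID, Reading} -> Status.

(SensorID=27, Reading=797): all 4 rows agree on Status — 0 pairs.
(SensorID=31, Reading=808): violating pairs (2,10), (10,12) — 2 pairs.
(SensorID=31, Reading=798): violating pairs (4,8), (4,11) — 2 pairs.
(SensorID=27, Reading=798): all 2 rows agree on Status — 0 pairs.

4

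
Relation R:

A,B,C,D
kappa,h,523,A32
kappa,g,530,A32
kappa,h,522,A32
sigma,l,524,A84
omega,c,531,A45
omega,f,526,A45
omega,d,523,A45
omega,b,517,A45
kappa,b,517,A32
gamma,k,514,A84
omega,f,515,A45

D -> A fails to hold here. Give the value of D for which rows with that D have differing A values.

A84

D=A32: 4 rows → A = kappa, kappa, kappa, kappa ✓
D=A84: 2 rows → A takes values {sigma, gamma} — violation
D=A45: 5 rows → A = omega, omega, omega, omega, omega ✓
The only D value with inconsistent A is D=A84.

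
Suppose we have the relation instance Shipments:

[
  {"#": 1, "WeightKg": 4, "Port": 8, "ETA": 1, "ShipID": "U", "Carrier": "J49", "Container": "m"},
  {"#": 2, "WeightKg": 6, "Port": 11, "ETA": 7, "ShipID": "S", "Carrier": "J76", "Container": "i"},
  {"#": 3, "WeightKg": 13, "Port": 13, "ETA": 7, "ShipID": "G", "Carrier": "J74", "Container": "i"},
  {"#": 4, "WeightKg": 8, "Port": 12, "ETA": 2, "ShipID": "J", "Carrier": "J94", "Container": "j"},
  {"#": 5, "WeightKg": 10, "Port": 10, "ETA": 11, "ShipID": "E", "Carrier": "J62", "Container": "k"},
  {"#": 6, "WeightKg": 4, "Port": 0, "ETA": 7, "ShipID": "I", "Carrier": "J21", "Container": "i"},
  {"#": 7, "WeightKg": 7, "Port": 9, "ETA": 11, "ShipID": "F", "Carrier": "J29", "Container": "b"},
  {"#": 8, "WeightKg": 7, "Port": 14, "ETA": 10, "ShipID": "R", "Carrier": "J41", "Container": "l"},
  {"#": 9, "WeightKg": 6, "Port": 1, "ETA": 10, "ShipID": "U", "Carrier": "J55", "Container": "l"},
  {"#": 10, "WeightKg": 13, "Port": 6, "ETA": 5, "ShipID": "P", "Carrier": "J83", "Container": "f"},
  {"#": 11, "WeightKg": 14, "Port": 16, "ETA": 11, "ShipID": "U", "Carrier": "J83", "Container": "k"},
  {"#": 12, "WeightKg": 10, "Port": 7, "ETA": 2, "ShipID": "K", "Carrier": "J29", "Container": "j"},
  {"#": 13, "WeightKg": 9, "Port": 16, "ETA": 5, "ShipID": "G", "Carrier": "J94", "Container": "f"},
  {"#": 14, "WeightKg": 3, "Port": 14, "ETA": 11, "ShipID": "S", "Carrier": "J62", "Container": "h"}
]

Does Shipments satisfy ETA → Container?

No

ETA=1: row 1 → Container = m ✓
ETA=7: rows 2, 3, 6 → Container = i, i, i ✓
ETA=2: rows 4, 12 → Container = j, j ✓
ETA=11: rows 5, 7, 11, 14 → Container takes values {k, b, h} — violation
ETA=10: rows 8, 9 → Container = l, l ✓
ETA=5: rows 10, 13 → Container = f, f ✓
Two rows agree on ETA but differ on Container, so ETA → Container does not hold.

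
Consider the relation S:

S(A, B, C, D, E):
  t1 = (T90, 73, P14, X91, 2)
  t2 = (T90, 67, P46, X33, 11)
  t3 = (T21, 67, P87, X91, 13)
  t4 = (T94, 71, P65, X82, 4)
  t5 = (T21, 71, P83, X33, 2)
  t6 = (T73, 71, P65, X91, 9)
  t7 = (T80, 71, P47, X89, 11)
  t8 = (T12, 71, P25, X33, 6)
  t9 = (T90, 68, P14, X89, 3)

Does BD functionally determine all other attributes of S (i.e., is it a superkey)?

No

Rows 5 and 8 have the same BD value (B=71, D=X33) but are distinct tuples, so BD does not determine every attribute — not a superkey.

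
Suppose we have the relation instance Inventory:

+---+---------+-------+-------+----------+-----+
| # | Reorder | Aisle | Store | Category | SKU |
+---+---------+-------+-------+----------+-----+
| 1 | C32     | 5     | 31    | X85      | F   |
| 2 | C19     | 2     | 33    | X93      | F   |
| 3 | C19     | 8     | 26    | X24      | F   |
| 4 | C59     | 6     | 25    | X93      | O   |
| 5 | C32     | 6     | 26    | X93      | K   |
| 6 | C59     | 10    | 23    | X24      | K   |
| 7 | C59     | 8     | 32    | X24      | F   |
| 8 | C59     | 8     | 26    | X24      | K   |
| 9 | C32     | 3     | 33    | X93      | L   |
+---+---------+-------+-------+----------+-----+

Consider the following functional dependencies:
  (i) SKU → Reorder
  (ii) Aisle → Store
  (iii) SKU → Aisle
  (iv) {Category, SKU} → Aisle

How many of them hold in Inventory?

(i) SKU → Reorder: SKU=F: rows 1, 2, 3, 7 → Reorder takes values {C32, C19, C59} — violation; SKU=K: rows 5, 6, 8 → Reorder takes values {C32, C59} — violation — fails.
(ii) Aisle → Store: Aisle=8: rows 3, 7, 8 → Store takes values {26, 32} — violation; Aisle=6: rows 4, 5 → Store takes values {25, 26} — violation — fails.
(iii) SKU → Aisle: SKU=F: rows 1, 2, 3, 7 → Aisle takes values {5, 2, 8} — violation; SKU=K: rows 5, 6, 8 → Aisle takes values {6, 10, 8} — violation — fails.
(iv) {Category, SKU} → Aisle: (Category=X24, SKU=K): rows 6, 8 → Aisle takes values {10, 8} — violation — fails.
None of the 4 dependencies hold.

0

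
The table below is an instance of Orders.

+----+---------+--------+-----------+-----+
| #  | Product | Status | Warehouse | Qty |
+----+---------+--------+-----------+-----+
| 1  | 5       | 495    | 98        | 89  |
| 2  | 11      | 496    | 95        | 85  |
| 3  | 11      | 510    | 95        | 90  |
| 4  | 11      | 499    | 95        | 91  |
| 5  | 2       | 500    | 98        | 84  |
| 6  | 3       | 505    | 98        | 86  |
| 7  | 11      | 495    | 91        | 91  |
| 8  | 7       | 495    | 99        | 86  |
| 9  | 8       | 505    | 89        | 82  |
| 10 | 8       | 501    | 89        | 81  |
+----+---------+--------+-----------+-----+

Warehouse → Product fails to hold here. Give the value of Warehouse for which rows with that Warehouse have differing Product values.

Warehouse=98: rows 1, 5, 6 → Product takes values {5, 2, 3} — violation
Warehouse=95: rows 2, 3, 4 → Product = 11, 11, 11 ✓
Warehouse=91: row 7 → Product = 11 ✓
Warehouse=99: row 8 → Product = 7 ✓
Warehouse=89: rows 9, 10 → Product = 8, 8 ✓
The only Warehouse value with inconsistent Product is Warehouse=98.

98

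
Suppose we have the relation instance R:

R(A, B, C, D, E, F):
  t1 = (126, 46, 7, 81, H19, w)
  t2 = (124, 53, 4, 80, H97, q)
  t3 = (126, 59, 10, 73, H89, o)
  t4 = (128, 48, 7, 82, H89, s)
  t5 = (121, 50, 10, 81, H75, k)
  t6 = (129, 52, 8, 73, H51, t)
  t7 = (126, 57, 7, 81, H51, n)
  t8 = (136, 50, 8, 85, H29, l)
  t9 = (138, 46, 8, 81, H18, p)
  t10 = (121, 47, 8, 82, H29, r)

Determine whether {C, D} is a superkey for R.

No

Rows 1 and 7 have the same {C, D} value (C=7, D=81) but are distinct tuples, so {C, D} does not determine every attribute — not a superkey.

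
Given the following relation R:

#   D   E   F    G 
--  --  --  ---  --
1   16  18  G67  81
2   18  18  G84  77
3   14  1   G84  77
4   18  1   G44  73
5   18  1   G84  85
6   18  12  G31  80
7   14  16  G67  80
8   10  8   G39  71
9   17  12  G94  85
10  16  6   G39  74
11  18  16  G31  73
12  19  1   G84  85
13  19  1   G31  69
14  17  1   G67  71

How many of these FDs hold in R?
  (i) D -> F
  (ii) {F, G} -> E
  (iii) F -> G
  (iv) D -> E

(i) D -> F: D=16: rows 1, 10 → F takes values {G67, G39} — violation; D=18: rows 2, 4, 5, 6, 11 → F takes values {G84, G44, G31} — violation; D=14: rows 3, 7 → F takes values {G84, G67} — violation; D=17: rows 9, 14 → F takes values {G94, G67} — violation; D=19: rows 12, 13 → F takes values {G84, G31} — violation — fails.
(ii) {F, G} -> E: (F=G84, G=77): rows 2, 3 → E takes values {18, 1} — violation — fails.
(iii) F -> G: F=G67: rows 1, 7, 14 → G takes values {81, 80, 71} — violation; F=G84: rows 2, 3, 5, 12 → G takes values {77, 85} — violation; F=G31: rows 6, 11, 13 → G takes values {80, 73, 69} — violation; F=G39: rows 8, 10 → G takes values {71, 74} — violation — fails.
(iv) D -> E: D=16: rows 1, 10 → E takes values {18, 6} — violation; D=18: rows 2, 4, 5, 6, 11 → E takes values {18, 1, 12, 16} — violation; D=14: rows 3, 7 → E takes values {1, 16} — violation; D=17: rows 9, 14 → E takes values {12, 1} — violation — fails.
None of the 4 dependencies hold.

0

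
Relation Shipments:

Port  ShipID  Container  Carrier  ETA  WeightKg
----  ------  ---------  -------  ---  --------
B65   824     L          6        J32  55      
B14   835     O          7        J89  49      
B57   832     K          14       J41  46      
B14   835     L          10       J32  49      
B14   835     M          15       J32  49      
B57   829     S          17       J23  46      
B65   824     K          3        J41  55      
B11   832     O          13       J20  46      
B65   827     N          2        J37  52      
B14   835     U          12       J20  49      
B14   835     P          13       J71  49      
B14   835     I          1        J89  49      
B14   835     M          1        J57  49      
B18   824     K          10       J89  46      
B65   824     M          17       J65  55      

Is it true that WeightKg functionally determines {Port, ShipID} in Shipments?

WeightKg=55: 3 rows → {Port,ShipID} = (B65, 824), (B65, 824), (B65, 824) ✓
WeightKg=49: 7 rows → {Port,ShipID} = (B14, 835), (B14, 835), (B14, 835), (B14, 835), (B14, 835), (B14, 835), (B14, 835) ✓
WeightKg=46: 4 rows → {Port,ShipID} takes values {(B57, 832), (B57, 829), (B11, 832), (B18, 824)} — violation
WeightKg=52: 1 row → {Port,ShipID} = (B65, 827) ✓
Two rows agree on WeightKg but differ on {Port, ShipID}, so WeightKg → {Port, ShipID} does not hold.

No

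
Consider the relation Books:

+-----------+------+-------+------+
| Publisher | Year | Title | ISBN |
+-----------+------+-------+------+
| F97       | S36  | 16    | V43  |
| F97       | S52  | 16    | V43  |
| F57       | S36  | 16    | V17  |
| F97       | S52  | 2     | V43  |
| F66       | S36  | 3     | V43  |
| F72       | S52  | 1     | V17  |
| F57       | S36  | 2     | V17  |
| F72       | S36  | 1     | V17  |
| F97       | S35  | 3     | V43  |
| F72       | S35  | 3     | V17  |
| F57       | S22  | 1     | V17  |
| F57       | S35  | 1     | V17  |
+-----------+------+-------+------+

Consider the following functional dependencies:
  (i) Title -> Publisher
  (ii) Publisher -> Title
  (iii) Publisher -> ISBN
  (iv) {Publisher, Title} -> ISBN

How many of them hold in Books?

(i) Title -> Publisher: Title=16: 3 rows → Publisher takes values {F97, F57} — violation; Title=2: 2 rows → Publisher takes values {F97, F57} — violation; Title=3: 3 rows → Publisher takes values {F66, F97, F72} — violation; Title=1: 4 rows → Publisher takes values {F72, F57} — violation — fails.
(ii) Publisher -> Title: Publisher=F97: 4 rows → Title takes values {16, 2, 3} — violation; Publisher=F57: 4 rows → Title takes values {16, 2, 1} — violation; Publisher=F72: 3 rows → Title takes values {1, 3} — violation — fails.
(iii) Publisher -> ISBN: every LHS value maps to a single RHS value — holds.
(iv) {Publisher, Title} -> ISBN: every LHS value maps to a single RHS value — holds.
2 of the 4 dependencies hold.

2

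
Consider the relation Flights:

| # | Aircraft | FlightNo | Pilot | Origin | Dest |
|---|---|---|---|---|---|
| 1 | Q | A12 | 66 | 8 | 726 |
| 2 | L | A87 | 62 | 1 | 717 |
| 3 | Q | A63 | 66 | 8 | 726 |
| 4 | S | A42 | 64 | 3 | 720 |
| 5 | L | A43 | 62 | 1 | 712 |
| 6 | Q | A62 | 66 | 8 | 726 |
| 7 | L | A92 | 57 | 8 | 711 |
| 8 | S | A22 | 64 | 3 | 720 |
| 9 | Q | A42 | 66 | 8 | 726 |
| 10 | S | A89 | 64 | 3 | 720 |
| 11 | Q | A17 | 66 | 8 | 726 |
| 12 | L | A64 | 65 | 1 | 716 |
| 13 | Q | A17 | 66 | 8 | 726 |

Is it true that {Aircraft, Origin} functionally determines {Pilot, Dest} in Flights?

(Aircraft=Q, Origin=8): rows 1, 3, 6, 9, 11, 13 → {Pilot,Dest} = (66, 726), (66, 726), (66, 726), (66, 726), (66, 726), (66, 726) ✓
(Aircraft=L, Origin=1): rows 2, 5, 12 → {Pilot,Dest} takes values {(62, 717), (62, 712), (65, 716)} — violation
(Aircraft=S, Origin=3): rows 4, 8, 10 → {Pilot,Dest} = (64, 720), (64, 720), (64, 720) ✓
(Aircraft=L, Origin=8): row 7 → {Pilot,Dest} = (57, 711) ✓
Two rows agree on {Aircraft, Origin} but differ on {Pilot, Dest}, so {Aircraft, Origin} → {Pilot, Dest} does not hold.

No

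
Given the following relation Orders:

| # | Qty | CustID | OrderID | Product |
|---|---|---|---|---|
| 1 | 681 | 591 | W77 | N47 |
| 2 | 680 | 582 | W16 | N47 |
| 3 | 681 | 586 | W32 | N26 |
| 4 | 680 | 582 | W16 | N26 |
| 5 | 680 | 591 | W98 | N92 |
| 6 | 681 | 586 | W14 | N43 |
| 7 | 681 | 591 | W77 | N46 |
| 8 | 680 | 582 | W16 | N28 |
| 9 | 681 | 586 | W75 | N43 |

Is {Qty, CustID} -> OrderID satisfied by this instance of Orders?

(Qty=681, CustID=591): rows 1, 7 → OrderID = W77, W77 ✓
(Qty=680, CustID=582): rows 2, 4, 8 → OrderID = W16, W16, W16 ✓
(Qty=681, CustID=586): rows 3, 6, 9 → OrderID takes values {W32, W14, W75} — violation
(Qty=680, CustID=591): row 5 → OrderID = W98 ✓
Two rows agree on {Qty, CustID} but differ on OrderID, so {Qty, CustID} -> OrderID does not hold.

No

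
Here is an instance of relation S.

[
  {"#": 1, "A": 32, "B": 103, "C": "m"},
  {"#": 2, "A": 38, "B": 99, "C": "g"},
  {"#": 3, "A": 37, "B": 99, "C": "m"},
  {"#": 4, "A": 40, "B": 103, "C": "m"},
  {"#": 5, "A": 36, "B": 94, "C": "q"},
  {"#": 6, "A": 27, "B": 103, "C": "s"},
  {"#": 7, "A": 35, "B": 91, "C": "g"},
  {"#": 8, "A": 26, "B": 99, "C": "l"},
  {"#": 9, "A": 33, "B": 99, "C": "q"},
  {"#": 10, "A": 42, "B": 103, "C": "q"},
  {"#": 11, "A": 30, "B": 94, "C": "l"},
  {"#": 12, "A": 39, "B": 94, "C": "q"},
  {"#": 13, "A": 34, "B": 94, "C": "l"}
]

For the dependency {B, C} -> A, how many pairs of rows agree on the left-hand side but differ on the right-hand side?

(B=103, C=m): violating pairs (1,4) — 1 pair.
(B=94, C=q): violating pairs (5,12) — 1 pair.
(B=94, C=l): violating pairs (11,13) — 1 pair.

3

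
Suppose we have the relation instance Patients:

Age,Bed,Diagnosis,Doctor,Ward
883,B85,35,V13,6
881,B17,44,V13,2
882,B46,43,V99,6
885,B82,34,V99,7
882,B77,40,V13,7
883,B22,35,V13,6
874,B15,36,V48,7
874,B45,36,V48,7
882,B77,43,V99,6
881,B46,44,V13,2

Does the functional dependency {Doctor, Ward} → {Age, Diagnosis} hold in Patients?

Yes

(Doctor=V13, Ward=6): 2 rows → {Age,Diagnosis} = (883, 35), (883, 35) ✓
(Doctor=V13, Ward=2): 2 rows → {Age,Diagnosis} = (881, 44), (881, 44) ✓
(Doctor=V99, Ward=6): 2 rows → {Age,Diagnosis} = (882, 43), (882, 43) ✓
(Doctor=V99, Ward=7): 1 row → {Age,Diagnosis} = (885, 34) ✓
(Doctor=V13, Ward=7): 1 row → {Age,Diagnosis} = (882, 40) ✓
(Doctor=V48, Ward=7): 2 rows → {Age,Diagnosis} = (874, 36), (874, 36) ✓
Every {Doctor, Ward} value is associated with a single {Age, Diagnosis} value, so {Doctor, Ward} → {Age, Diagnosis} holds.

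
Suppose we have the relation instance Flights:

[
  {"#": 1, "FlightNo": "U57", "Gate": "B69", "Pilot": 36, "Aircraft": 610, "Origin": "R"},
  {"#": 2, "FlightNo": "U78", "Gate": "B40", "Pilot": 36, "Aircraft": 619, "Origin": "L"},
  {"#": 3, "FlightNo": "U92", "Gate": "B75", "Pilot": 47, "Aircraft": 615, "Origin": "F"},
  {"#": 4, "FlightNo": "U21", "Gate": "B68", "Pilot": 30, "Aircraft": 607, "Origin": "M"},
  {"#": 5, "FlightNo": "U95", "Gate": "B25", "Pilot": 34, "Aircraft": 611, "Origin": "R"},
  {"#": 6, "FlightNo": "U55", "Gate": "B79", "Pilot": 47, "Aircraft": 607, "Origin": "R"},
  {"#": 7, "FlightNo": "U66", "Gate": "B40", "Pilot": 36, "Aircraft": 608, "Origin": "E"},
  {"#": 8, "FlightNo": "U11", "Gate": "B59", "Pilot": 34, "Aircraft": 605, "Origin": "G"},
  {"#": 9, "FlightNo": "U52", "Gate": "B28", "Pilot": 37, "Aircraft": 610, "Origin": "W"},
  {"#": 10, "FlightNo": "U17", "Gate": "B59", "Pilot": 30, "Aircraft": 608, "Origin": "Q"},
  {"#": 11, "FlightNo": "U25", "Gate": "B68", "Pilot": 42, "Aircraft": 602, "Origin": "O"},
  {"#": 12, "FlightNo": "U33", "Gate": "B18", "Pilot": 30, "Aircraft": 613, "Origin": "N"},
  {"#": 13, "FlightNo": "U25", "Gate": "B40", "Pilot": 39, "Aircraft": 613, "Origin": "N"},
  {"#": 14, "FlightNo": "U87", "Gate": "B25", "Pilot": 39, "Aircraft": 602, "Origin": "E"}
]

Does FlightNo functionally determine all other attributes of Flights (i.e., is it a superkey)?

No

Rows 11 and 13 have the same FlightNo value FlightNo=U25 but are distinct tuples, so FlightNo does not determine every attribute — not a superkey.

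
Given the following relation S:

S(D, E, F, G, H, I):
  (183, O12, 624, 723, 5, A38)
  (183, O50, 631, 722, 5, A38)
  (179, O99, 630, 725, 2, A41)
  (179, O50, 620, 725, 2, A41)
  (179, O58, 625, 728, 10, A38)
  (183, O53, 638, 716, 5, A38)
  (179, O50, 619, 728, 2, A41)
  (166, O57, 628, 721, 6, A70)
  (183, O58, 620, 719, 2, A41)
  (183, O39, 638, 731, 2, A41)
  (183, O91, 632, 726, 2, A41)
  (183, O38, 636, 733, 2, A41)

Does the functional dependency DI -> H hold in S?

Yes

(D=183, I=A38): 3 rows → H = 5, 5, 5 ✓
(D=179, I=A41): 3 rows → H = 2, 2, 2 ✓
(D=179, I=A38): 1 row → H = 10 ✓
(D=166, I=A70): 1 row → H = 6 ✓
(D=183, I=A41): 4 rows → H = 2, 2, 2, 2 ✓
Every DI value is associated with a single H value, so DI -> H holds.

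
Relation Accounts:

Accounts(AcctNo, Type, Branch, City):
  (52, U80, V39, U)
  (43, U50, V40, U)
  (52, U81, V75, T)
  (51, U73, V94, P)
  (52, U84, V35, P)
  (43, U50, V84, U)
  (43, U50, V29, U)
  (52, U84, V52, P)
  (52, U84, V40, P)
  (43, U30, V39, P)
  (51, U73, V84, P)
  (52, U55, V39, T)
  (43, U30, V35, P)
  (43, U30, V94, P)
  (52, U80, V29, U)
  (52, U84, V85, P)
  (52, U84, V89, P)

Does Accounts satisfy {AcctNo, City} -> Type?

(AcctNo=52, City=U): 2 rows → Type = U80, U80 ✓
(AcctNo=43, City=U): 3 rows → Type = U50, U50, U50 ✓
(AcctNo=52, City=T): 2 rows → Type takes values {U81, U55} — violation
(AcctNo=51, City=P): 2 rows → Type = U73, U73 ✓
(AcctNo=52, City=P): 5 rows → Type = U84, U84, U84, U84, U84 ✓
(AcctNo=43, City=P): 3 rows → Type = U30, U30, U30 ✓
Two rows agree on {AcctNo, City} but differ on Type, so {AcctNo, City} -> Type does not hold.

No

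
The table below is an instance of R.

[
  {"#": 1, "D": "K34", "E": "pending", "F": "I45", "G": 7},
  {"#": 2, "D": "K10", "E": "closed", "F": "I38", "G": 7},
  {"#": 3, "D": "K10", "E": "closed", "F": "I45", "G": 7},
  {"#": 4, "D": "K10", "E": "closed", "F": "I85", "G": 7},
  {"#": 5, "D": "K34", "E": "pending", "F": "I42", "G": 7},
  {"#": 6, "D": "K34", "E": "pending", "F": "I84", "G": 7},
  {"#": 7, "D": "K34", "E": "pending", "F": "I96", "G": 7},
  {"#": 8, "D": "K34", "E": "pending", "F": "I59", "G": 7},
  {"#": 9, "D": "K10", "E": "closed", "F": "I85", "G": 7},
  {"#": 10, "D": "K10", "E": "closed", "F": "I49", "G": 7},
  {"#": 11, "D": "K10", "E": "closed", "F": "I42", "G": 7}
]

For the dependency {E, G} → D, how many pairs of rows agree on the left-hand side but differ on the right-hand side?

0

(E=pending, G=7): all 5 rows agree on D — 0 pairs.
(E=closed, G=7): all 6 rows agree on D — 0 pairs.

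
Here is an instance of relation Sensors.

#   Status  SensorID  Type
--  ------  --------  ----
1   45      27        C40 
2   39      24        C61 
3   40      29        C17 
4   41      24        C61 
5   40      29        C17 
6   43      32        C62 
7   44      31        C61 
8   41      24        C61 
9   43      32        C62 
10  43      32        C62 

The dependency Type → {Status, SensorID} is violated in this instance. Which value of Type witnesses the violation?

C61

Type=C40: row 1 → {Status,SensorID} = (45, 27) ✓
Type=C61: rows 2, 4, 7, 8 → {Status,SensorID} takes values {(39, 24), (41, 24), (44, 31)} — violation
Type=C17: rows 3, 5 → {Status,SensorID} = (40, 29), (40, 29) ✓
Type=C62: rows 6, 9, 10 → {Status,SensorID} = (43, 32), (43, 32), (43, 32) ✓
The only Type value with inconsistent RHS is Type=C61.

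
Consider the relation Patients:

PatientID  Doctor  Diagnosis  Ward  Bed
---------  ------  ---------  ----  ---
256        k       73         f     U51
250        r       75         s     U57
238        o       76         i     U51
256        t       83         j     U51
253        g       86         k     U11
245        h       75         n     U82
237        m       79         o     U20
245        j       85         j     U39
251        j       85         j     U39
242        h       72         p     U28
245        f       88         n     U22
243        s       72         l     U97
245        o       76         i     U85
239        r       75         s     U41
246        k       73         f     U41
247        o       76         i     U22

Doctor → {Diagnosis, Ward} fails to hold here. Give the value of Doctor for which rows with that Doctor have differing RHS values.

Doctor=k: 2 rows → {Diagnosis,Ward} = (73, f), (73, f) ✓
Doctor=r: 2 rows → {Diagnosis,Ward} = (75, s), (75, s) ✓
Doctor=o: 3 rows → {Diagnosis,Ward} = (76, i), (76, i), (76, i) ✓
Doctor=t: 1 row → {Diagnosis,Ward} = (83, j) ✓
Doctor=g: 1 row → {Diagnosis,Ward} = (86, k) ✓
Doctor=h: 2 rows → {Diagnosis,Ward} takes values {(75, n), (72, p)} — violation
Doctor=m: 1 row → {Diagnosis,Ward} = (79, o) ✓
Doctor=j: 2 rows → {Diagnosis,Ward} = (85, j), (85, j) ✓
Doctor=f: 1 row → {Diagnosis,Ward} = (88, n) ✓
Doctor=s: 1 row → {Diagnosis,Ward} = (72, l) ✓
The only Doctor value with inconsistent RHS is Doctor=h.

h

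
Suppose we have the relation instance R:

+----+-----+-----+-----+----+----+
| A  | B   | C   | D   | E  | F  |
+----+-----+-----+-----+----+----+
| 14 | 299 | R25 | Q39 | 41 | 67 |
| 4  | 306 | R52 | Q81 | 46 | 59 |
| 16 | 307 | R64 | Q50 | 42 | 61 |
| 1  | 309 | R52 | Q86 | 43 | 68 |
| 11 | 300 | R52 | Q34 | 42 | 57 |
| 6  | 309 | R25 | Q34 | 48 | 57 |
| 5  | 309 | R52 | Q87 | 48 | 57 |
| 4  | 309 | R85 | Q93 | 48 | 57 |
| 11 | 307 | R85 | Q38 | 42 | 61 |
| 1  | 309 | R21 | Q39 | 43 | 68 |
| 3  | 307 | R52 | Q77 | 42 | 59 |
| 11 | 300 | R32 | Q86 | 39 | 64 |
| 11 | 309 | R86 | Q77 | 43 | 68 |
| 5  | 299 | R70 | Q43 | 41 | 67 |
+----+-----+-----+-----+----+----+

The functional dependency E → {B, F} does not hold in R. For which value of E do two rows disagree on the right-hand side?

42

E=41: 2 rows → {B,F} = (299, 67), (299, 67) ✓
E=46: 1 row → {B,F} = (306, 59) ✓
E=42: 4 rows → {B,F} takes values {(307, 61), (300, 57), (307, 59)} — violation
E=43: 3 rows → {B,F} = (309, 68), (309, 68), (309, 68) ✓
E=48: 3 rows → {B,F} = (309, 57), (309, 57), (309, 57) ✓
E=39: 1 row → {B,F} = (300, 64) ✓
The only E value with inconsistent RHS is E=42.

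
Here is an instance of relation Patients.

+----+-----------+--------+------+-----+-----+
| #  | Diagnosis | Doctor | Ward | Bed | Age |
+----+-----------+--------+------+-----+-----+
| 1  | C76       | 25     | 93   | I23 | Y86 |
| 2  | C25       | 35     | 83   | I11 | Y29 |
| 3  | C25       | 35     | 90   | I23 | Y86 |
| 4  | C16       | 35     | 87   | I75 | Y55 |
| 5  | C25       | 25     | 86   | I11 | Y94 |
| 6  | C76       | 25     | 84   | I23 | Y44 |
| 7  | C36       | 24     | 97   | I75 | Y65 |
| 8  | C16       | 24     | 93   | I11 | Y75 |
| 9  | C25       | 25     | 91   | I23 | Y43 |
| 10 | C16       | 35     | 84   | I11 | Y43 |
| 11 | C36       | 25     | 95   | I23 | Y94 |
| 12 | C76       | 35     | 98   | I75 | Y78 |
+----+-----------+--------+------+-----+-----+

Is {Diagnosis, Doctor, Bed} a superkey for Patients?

Rows 1 and 6 have the same {Diagnosis, Doctor, Bed} value (Diagnosis=C76, Doctor=25, Bed=I23) but are distinct tuples, so {Diagnosis, Doctor, Bed} does not determine every attribute — not a superkey.

No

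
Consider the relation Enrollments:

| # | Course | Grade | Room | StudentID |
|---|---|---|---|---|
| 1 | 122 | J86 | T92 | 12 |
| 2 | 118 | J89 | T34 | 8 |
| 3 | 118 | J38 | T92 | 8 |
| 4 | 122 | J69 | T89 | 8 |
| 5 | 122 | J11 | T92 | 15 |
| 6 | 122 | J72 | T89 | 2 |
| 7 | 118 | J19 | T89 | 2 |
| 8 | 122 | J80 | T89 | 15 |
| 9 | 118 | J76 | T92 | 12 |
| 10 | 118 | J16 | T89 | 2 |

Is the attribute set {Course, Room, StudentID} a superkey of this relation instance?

No

Rows 7 and 10 have the same {Course, Room, StudentID} value (Course=118, Room=T89, StudentID=2) but are distinct tuples, so {Course, Room, StudentID} does not determine every attribute — not a superkey.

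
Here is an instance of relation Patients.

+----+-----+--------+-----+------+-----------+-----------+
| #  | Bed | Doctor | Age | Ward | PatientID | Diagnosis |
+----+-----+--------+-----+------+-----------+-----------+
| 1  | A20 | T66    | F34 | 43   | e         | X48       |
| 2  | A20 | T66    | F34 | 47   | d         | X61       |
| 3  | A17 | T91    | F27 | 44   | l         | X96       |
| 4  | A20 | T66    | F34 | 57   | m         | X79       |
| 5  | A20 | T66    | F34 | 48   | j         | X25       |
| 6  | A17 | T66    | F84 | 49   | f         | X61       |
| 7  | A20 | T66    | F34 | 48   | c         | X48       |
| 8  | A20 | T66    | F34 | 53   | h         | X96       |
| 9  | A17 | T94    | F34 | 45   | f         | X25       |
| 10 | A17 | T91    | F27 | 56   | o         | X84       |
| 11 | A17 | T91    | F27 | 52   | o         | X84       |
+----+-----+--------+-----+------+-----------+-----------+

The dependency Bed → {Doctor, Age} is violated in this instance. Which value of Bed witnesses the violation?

A17

Bed=A20: rows 1, 2, 4, 5, 7, 8 → {Doctor,Age} = (T66, F34), (T66, F34), (T66, F34), (T66, F34), (T66, F34), (T66, F34) ✓
Bed=A17: rows 3, 6, 9, 10, 11 → {Doctor,Age} takes values {(T91, F27), (T66, F84), (T94, F34)} — violation
The only Bed value with inconsistent RHS is Bed=A17.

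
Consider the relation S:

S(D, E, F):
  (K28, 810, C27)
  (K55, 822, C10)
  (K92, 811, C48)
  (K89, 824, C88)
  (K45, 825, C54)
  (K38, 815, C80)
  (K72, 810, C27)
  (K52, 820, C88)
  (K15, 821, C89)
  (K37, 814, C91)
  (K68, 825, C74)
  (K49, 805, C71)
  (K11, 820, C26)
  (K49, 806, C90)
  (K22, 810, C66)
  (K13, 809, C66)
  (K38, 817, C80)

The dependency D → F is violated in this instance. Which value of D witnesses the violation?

D=K28: 1 row → F = C27 ✓
D=K55: 1 row → F = C10 ✓
D=K92: 1 row → F = C48 ✓
D=K89: 1 row → F = C88 ✓
D=K45: 1 row → F = C54 ✓
D=K38: 2 rows → F = C80, C80 ✓
D=K72: 1 row → F = C27 ✓
D=K52: 1 row → F = C88 ✓
D=K15: 1 row → F = C89 ✓
D=K37: 1 row → F = C91 ✓
D=K68: 1 row → F = C74 ✓
D=K49: 2 rows → F takes values {C71, C90} — violation
D=K11: 1 row → F = C26 ✓
D=K22: 1 row → F = C66 ✓
D=K13: 1 row → F = C66 ✓
The only D value with inconsistent F is D=K49.

K49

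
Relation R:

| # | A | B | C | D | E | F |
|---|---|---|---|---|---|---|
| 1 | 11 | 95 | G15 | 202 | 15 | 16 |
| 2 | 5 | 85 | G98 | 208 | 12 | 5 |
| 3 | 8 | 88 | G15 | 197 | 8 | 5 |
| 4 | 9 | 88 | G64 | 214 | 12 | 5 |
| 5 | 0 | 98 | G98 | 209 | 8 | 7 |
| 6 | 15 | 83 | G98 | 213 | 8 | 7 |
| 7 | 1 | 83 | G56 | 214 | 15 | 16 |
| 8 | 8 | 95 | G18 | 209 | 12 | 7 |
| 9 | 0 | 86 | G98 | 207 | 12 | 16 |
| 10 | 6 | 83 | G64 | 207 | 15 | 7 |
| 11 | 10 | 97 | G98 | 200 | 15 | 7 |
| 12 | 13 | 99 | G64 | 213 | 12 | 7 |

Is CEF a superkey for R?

No

Rows 5 and 6 have the same CEF value (C=G98, E=8, F=7) but are distinct tuples, so CEF does not determine every attribute — not a superkey.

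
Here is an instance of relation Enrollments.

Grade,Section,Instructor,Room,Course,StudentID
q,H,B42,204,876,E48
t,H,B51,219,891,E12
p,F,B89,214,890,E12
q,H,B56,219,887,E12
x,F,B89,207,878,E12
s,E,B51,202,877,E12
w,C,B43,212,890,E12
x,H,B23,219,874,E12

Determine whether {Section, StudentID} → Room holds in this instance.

(Section=H, StudentID=E48): 1 row → Room = 204 ✓
(Section=H, StudentID=E12): 3 rows → Room = 219, 219, 219 ✓
(Section=F, StudentID=E12): 2 rows → Room takes values {214, 207} — violation
(Section=E, StudentID=E12): 1 row → Room = 202 ✓
(Section=C, StudentID=E12): 1 row → Room = 212 ✓
Two rows agree on {Section, StudentID} but differ on Room, so {Section, StudentID} → Room does not hold.

No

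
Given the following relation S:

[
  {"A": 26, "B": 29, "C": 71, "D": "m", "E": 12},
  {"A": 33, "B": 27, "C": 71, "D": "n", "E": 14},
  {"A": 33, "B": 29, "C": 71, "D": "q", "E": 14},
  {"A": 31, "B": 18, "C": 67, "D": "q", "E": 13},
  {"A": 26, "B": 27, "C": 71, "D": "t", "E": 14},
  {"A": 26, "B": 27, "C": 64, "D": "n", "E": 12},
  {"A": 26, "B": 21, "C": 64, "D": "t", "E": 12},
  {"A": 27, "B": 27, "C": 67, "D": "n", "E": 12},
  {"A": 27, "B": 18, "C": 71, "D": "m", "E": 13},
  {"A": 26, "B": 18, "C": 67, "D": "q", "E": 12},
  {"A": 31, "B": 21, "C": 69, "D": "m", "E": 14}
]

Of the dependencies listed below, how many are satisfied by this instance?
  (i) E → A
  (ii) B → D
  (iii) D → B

0

(i) E → A: E=12: 5 rows → A takes values {26, 27} — violation; E=14: 4 rows → A takes values {33, 26, 31} — violation; E=13: 2 rows → A takes values {31, 27} — violation — fails.
(ii) B → D: B=29: 2 rows → D takes values {m, q} — violation; B=27: 4 rows → D takes values {n, t} — violation; B=18: 3 rows → D takes values {q, m} — violation; B=21: 2 rows → D takes values {t, m} — violation — fails.
(iii) D → B: D=m: 3 rows → B takes values {29, 18, 21} — violation; D=q: 3 rows → B takes values {29, 18} — violation; D=t: 2 rows → B takes values {27, 21} — violation — fails.
None of the 3 dependencies hold.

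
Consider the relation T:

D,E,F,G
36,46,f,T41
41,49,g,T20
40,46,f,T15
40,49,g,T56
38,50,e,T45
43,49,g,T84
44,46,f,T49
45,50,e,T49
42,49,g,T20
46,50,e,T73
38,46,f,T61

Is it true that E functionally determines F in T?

E=46: 4 rows → F = f, f, f, f ✓
E=49: 4 rows → F = g, g, g, g ✓
E=50: 3 rows → F = e, e, e ✓
Every E value is associated with a single F value, so E → F holds.

Yes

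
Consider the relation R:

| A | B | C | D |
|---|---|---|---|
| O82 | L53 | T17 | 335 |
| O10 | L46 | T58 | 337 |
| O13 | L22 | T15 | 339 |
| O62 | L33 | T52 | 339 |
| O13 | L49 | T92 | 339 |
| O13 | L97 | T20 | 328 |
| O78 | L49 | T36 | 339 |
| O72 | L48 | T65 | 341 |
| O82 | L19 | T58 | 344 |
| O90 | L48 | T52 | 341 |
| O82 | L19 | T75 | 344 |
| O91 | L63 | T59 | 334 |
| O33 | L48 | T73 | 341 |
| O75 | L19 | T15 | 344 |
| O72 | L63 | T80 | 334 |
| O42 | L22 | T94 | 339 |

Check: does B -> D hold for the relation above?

B=L53: 1 row → D = 335 ✓
B=L46: 1 row → D = 337 ✓
B=L22: 2 rows → D = 339, 339 ✓
B=L33: 1 row → D = 339 ✓
B=L49: 2 rows → D = 339, 339 ✓
B=L97: 1 row → D = 328 ✓
B=L48: 3 rows → D = 341, 341, 341 ✓
B=L19: 3 rows → D = 344, 344, 344 ✓
B=L63: 2 rows → D = 334, 334 ✓
Every B value is associated with a single D value, so B -> D holds.

Yes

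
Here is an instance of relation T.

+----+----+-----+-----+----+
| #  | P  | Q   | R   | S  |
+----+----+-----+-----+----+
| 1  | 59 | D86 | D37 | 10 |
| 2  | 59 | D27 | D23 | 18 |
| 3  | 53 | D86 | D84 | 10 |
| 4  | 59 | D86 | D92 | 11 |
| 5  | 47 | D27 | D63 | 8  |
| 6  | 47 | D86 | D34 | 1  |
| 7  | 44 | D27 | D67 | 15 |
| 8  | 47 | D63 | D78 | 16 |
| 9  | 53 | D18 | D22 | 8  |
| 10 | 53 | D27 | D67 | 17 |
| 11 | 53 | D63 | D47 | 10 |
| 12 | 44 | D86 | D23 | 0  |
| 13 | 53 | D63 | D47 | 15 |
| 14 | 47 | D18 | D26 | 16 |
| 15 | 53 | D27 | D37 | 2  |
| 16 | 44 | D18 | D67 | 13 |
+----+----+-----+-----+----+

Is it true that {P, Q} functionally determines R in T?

No

(P=59, Q=D86): rows 1, 4 → R takes values {D37, D92} — violation
(P=59, Q=D27): row 2 → R = D23 ✓
(P=53, Q=D86): row 3 → R = D84 ✓
(P=47, Q=D27): row 5 → R = D63 ✓
(P=47, Q=D86): row 6 → R = D34 ✓
(P=44, Q=D27): row 7 → R = D67 ✓
(P=47, Q=D63): row 8 → R = D78 ✓
(P=53, Q=D18): row 9 → R = D22 ✓
(P=53, Q=D27): rows 10, 15 → R takes values {D67, D37} — violation
(P=53, Q=D63): rows 11, 13 → R = D47, D47 ✓
(P=44, Q=D86): row 12 → R = D23 ✓
(P=47, Q=D18): row 14 → R = D26 ✓
(P=44, Q=D18): row 16 → R = D67 ✓
Two rows agree on {P, Q} but differ on R, so {P, Q} → R does not hold.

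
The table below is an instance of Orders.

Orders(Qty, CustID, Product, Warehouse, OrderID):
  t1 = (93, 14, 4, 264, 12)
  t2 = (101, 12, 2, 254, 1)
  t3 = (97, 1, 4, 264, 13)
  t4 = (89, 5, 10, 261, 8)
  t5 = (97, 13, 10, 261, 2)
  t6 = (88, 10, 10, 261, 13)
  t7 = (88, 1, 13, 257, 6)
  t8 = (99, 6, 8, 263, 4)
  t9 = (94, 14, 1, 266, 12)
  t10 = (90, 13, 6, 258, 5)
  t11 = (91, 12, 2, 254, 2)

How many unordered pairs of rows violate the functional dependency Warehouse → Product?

0

Warehouse=264: all 2 rows agree on Product — 0 pairs.
Warehouse=254: all 2 rows agree on Product — 0 pairs.
Warehouse=261: all 3 rows agree on Product — 0 pairs.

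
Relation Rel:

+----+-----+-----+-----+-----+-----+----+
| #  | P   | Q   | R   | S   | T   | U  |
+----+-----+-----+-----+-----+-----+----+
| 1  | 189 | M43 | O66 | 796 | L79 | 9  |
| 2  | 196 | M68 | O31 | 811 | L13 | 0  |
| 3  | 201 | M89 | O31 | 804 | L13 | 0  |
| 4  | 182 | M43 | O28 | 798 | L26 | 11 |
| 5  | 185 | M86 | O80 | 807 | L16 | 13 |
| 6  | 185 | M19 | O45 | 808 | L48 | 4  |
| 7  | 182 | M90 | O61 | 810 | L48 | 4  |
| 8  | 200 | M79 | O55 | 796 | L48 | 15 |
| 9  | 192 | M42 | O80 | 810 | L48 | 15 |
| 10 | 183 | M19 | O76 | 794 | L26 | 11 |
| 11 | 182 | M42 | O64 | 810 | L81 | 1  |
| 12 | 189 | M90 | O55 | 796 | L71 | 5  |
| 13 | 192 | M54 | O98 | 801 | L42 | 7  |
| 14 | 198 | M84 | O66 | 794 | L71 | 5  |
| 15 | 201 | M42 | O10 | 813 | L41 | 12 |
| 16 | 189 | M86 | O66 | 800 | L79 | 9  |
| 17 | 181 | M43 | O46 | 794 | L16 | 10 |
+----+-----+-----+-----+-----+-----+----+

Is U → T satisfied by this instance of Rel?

Yes

U=9: rows 1, 16 → T = L79, L79 ✓
U=0: rows 2, 3 → T = L13, L13 ✓
U=11: rows 4, 10 → T = L26, L26 ✓
U=13: row 5 → T = L16 ✓
U=4: rows 6, 7 → T = L48, L48 ✓
U=15: rows 8, 9 → T = L48, L48 ✓
U=1: row 11 → T = L81 ✓
U=5: rows 12, 14 → T = L71, L71 ✓
U=7: row 13 → T = L42 ✓
U=12: row 15 → T = L41 ✓
U=10: row 17 → T = L16 ✓
Every U value is associated with a single T value, so U → T holds.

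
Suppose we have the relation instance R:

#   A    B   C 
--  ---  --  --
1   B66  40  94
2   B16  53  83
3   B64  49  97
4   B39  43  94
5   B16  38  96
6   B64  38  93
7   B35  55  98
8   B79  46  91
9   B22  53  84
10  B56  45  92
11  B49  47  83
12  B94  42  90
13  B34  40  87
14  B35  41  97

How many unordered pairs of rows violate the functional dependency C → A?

3

C=94: violating pairs (1,4) — 1 pair.
C=83: violating pairs (2,11) — 1 pair.
C=97: violating pairs (3,14) — 1 pair.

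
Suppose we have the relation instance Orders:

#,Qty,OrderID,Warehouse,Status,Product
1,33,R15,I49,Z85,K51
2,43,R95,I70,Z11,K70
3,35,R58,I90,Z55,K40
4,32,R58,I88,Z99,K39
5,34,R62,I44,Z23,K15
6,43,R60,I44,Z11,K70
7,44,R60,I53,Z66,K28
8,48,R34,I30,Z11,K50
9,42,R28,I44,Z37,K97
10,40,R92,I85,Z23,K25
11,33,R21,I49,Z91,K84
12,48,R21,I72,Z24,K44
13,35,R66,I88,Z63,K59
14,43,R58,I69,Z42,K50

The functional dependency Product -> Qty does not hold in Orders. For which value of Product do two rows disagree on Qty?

Product=K51: row 1 → Qty = 33 ✓
Product=K70: rows 2, 6 → Qty = 43, 43 ✓
Product=K40: row 3 → Qty = 35 ✓
Product=K39: row 4 → Qty = 32 ✓
Product=K15: row 5 → Qty = 34 ✓
Product=K28: row 7 → Qty = 44 ✓
Product=K50: rows 8, 14 → Qty takes values {48, 43} — violation
Product=K97: row 9 → Qty = 42 ✓
Product=K25: row 10 → Qty = 40 ✓
Product=K84: row 11 → Qty = 33 ✓
Product=K44: row 12 → Qty = 48 ✓
Product=K59: row 13 → Qty = 35 ✓
The only Product value with inconsistent Qty is Product=K50.

K50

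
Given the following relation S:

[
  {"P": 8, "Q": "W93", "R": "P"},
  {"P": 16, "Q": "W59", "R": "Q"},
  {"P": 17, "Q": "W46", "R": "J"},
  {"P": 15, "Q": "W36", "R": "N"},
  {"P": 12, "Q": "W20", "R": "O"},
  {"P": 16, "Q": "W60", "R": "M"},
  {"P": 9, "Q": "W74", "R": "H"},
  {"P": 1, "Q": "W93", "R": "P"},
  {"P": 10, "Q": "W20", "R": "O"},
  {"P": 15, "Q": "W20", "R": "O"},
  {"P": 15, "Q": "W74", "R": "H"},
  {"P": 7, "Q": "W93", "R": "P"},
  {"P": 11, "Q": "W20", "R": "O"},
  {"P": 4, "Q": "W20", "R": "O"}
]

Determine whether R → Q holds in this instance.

Yes

R=P: 3 rows → Q = W93, W93, W93 ✓
R=Q: 1 row → Q = W59 ✓
R=J: 1 row → Q = W46 ✓
R=N: 1 row → Q = W36 ✓
R=O: 5 rows → Q = W20, W20, W20, W20, W20 ✓
R=M: 1 row → Q = W60 ✓
R=H: 2 rows → Q = W74, W74 ✓
Every R value is associated with a single Q value, so R → Q holds.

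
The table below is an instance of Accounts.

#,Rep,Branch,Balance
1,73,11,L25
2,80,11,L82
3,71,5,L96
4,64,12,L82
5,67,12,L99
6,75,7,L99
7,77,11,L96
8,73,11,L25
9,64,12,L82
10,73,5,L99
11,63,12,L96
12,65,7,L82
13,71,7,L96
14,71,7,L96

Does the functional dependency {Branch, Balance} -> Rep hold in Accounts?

(Branch=11, Balance=L25): rows 1, 8 → Rep = 73, 73 ✓
(Branch=11, Balance=L82): row 2 → Rep = 80 ✓
(Branch=5, Balance=L96): row 3 → Rep = 71 ✓
(Branch=12, Balance=L82): rows 4, 9 → Rep = 64, 64 ✓
(Branch=12, Balance=L99): row 5 → Rep = 67 ✓
(Branch=7, Balance=L99): row 6 → Rep = 75 ✓
(Branch=11, Balance=L96): row 7 → Rep = 77 ✓
(Branch=5, Balance=L99): row 10 → Rep = 73 ✓
(Branch=12, Balance=L96): row 11 → Rep = 63 ✓
(Branch=7, Balance=L82): row 12 → Rep = 65 ✓
(Branch=7, Balance=L96): rows 13, 14 → Rep = 71, 71 ✓
Every {Branch, Balance} value is associated with a single Rep value, so {Branch, Balance} -> Rep holds.

Yes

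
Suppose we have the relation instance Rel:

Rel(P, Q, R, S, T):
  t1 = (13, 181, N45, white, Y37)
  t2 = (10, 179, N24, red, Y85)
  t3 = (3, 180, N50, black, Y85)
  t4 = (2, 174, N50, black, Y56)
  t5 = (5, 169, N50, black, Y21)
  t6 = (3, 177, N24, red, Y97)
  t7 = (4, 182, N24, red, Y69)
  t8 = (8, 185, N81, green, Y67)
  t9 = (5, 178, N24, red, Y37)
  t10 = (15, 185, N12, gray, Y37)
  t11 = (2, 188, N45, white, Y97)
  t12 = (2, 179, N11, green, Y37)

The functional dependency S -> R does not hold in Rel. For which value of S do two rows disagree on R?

S=white: rows 1, 11 → R = N45, N45 ✓
S=red: rows 2, 6, 7, 9 → R = N24, N24, N24, N24 ✓
S=black: rows 3, 4, 5 → R = N50, N50, N50 ✓
S=green: rows 8, 12 → R takes values {N81, N11} — violation
S=gray: row 10 → R = N12 ✓
The only S value with inconsistent R is S=green.

green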